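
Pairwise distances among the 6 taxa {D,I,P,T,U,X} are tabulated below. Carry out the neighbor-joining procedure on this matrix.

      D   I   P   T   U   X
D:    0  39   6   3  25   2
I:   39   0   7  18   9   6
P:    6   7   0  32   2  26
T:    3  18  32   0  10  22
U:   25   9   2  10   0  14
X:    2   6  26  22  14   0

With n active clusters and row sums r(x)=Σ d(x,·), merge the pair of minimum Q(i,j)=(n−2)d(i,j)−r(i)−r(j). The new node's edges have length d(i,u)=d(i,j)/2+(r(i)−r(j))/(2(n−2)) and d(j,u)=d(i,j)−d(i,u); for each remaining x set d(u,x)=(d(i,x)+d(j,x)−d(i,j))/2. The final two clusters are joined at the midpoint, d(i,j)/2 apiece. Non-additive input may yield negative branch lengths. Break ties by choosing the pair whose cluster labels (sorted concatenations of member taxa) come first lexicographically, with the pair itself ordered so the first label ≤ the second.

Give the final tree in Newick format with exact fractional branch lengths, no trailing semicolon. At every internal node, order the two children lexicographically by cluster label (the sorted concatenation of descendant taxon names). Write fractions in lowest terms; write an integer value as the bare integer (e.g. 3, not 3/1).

(((((D:1/4,T:11/4):23/3,X:17/6):131/16,I:49/16):63/16,P:35/16):-3/32,U:-3/32)

iteration 1: select D,T (d=3, Q=-148); attach at lengths (1/4, 11/4); label the merged cluster DT
  updated: d(DT,I)=27, d(DT,P)=35/2, d(DT,U)=16, d(DT,X)=21/2
iteration 2: select DT,X (d=21/2, Q=-96); attach at lengths (23/3, 17/6); label the merged cluster DTX
  updated: d(DTX,I)=45/4, d(DTX,P)=33/2, d(DTX,U)=39/4
iteration 3: select DTX,I (d=45/4, Q=-169/4); attach at lengths (131/16, 49/16); label the merged cluster DITX
  updated: d(DITX,P)=49/8, d(DITX,U)=15/4
iteration 4: select DITX,P (d=49/8, Q=-95/8); attach at lengths (63/16, 35/16); label the merged cluster DIPTX
  updated: d(DIPTX,U)=-3/16
iteration 5: select DIPTX,U (d=-3/16); attach at lengths (-3/32, -3/32); label the merged cluster DIPTUX
final tree: (((((D:1/4,T:11/4):23/3,X:17/6):131/16,I:49/16):63/16,P:35/16):-3/32,U:-3/32)
total length: 491/16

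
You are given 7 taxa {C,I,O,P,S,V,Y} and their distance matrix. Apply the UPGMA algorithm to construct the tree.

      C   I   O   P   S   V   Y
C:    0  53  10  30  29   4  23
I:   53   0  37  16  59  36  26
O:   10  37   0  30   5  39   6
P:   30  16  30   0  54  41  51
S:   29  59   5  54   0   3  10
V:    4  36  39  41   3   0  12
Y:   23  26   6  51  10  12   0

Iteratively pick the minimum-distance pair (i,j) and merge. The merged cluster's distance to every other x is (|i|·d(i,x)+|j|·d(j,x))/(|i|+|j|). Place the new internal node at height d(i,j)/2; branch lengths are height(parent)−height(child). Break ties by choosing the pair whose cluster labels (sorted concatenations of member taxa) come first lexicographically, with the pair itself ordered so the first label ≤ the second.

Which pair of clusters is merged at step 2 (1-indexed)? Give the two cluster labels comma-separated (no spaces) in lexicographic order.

iteration 1: select S,V (d=3); attach at lengths (3/2, 3/2); label the merged cluster SV
  updated: d(C,SV)=33/2, d(I,SV)=95/2, d(O,SV)=22, d(P,SV)=95/2, d(SV,Y)=11
iteration 2: select O,Y (d=6); attach at lengths (3, 3); label the merged cluster OY
  updated: d(C,OY)=33/2, d(I,OY)=63/2, d(OY,P)=81/2, d(OY,SV)=33/2
iteration 3: select I,P (d=16); attach at lengths (8, 8); label the merged cluster IP
  updated: d(C,IP)=83/2, d(IP,OY)=36, d(IP,SV)=95/2
iteration 4: select C,OY (d=33/2); attach at lengths (33/4, 21/4); label the merged cluster COY
  updated: d(COY,IP)=227/6, d(COY,SV)=33/2
iteration 5: select COY,SV (d=33/2); attach at lengths (0, 27/4); label the merged cluster COSVY
  updated: d(COSVY,IP)=417/10
iteration 6: select COSVY,IP (d=417/10); attach at lengths (63/5, 257/20); label the merged cluster CIOPSVY
final tree: (((C:33/4,(O:3,Y:3):21/4):0,(S:3/2,V:3/2):27/4):63/5,(I:8,P:8):257/20)
total length: 707/10

O,Y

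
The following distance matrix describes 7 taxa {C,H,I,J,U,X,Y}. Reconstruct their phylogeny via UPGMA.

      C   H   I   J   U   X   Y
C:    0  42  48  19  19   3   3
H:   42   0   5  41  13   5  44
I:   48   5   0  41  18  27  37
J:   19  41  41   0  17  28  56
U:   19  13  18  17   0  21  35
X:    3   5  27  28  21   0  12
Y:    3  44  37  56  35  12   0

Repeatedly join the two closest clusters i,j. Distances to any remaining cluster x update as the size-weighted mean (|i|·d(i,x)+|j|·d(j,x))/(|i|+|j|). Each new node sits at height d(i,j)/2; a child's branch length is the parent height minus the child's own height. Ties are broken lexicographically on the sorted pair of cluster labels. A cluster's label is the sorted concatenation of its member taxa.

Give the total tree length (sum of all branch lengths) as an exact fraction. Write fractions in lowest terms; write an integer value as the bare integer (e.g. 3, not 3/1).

1163/18

1. join C+X (d=3) ⇒ CX; edges |C|=3/2, |X|=3/2
  updated: d(CX,H)=47/2, d(CX,I)=75/2, d(CX,J)=47/2, d(CX,U)=20, d(CX,Y)=15/2
2. join H+I (d=5) ⇒ HI; edges |H|=5/2, |I|=5/2
  updated: d(CX,HI)=61/2, d(HI,J)=41, d(HI,U)=31/2, d(HI,Y)=81/2
3. join CX+Y (d=15/2) ⇒ CXY; edges |CX|=9/4, |Y|=15/4
  updated: d(CXY,HI)=203/6, d(CXY,J)=103/3, d(CXY,U)=25
4. join HI+U (d=31/2) ⇒ HIU; edges |HI|=21/4, |U|=31/4
  updated: d(CXY,HIU)=278/9, d(HIU,J)=33
5. join CXY+HIU (d=278/9) ⇒ CHIUXY; edges |CXY|=421/36, |HIU|=277/36
  updated: d(CHIUXY,J)=101/3
6. join CHIUXY+J (d=101/3) ⇒ CHIJUXY; edges |CHIUXY|=25/18, |J|=101/6
final tree: ((((C:3/2,X:3/2):9/4,Y:15/4):421/36,((H:5/2,I:5/2):21/4,U:31/4):277/36):25/18,J:101/6)
total length: 1163/18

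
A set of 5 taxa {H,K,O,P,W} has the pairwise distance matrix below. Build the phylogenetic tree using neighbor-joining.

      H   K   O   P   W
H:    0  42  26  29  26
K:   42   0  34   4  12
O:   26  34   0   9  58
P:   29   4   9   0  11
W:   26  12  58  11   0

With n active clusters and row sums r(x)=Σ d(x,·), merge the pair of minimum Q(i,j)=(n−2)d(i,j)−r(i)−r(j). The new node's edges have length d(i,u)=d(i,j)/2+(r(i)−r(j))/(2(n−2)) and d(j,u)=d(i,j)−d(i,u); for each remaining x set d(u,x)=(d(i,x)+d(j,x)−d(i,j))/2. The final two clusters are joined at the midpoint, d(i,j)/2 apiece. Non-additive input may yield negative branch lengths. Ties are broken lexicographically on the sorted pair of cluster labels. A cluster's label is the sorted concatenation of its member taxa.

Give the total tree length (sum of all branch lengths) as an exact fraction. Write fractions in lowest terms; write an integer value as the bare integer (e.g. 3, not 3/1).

iteration 1: select H,O (d=26, Q=-172); attach at lengths (37/3, 41/3); label the merged cluster HO
  updated: d(HO,K)=25, d(HO,P)=6, d(HO,W)=29
iteration 2: select HO,P (d=6, Q=-69); attach at lengths (51/4, -27/4); label the merged cluster HOP
  updated: d(HOP,K)=23/2, d(HOP,W)=17
iteration 3: select HOP,K (d=23/2, Q=-81/2); attach at lengths (33/4, 13/4); label the merged cluster HKOP
  updated: d(HKOP,W)=35/4
iteration 4: select HKOP,W (d=35/4); attach at lengths (35/8, 35/8); label the merged cluster HKOPW
final tree: ((((H:37/3,O:41/3):51/4,P:-27/4):33/4,K:13/4):35/8,W:35/8)
total length: 209/4

209/4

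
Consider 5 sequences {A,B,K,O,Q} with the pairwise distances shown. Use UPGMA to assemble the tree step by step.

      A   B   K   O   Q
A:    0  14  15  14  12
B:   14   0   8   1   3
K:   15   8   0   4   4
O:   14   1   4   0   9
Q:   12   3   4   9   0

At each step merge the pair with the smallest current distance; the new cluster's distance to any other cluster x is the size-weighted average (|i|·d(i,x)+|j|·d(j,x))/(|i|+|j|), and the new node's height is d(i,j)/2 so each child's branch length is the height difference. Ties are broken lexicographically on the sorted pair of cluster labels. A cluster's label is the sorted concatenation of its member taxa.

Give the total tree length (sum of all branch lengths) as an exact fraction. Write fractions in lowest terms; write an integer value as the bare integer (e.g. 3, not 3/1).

77/4

iteration 1: select B,O (d=1); attach at lengths (1/2, 1/2); label the merged cluster BO
  updated: d(A,BO)=14, d(BO,K)=6, d(BO,Q)=6
iteration 2: select K,Q (d=4); attach at lengths (2, 2); label the merged cluster KQ
  updated: d(A,KQ)=27/2, d(BO,KQ)=6
iteration 3: select BO,KQ (d=6); attach at lengths (5/2, 1); label the merged cluster BKOQ
  updated: d(A,BKOQ)=55/4
iteration 4: select A,BKOQ (d=55/4); attach at lengths (55/8, 31/8); label the merged cluster ABKOQ
final tree: (A:55/8,((B:1/2,O:1/2):5/2,(K:2,Q:2):1):31/8)
total length: 77/4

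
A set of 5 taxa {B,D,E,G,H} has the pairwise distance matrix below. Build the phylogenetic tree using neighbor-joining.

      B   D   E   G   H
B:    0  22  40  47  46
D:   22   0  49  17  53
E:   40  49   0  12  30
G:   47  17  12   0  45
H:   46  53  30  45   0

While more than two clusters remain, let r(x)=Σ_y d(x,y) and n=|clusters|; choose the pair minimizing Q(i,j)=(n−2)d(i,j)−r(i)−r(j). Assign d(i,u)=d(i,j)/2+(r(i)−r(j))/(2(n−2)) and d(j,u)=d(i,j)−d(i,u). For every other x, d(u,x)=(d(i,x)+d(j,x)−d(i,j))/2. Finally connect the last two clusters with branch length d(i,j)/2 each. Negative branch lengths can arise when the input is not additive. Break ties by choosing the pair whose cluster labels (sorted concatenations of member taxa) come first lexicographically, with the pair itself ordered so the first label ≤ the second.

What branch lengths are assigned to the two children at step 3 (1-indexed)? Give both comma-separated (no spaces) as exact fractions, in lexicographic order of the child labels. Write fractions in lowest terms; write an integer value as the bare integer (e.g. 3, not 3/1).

iteration 1: select B,D (d=22, Q=-230); attach at lengths (40/3, 26/3); label the merged cluster BD
  updated: d(BD,E)=67/2, d(BD,G)=21, d(BD,H)=77/2
iteration 2: select BD,H (d=77/2, Q=-259/2); attach at lengths (113/8, 195/8); label the merged cluster BDH
  updated: d(BDH,E)=25/2, d(BDH,G)=55/4
iteration 3: select BDH,E (d=25/2, Q=-153/4); attach at lengths (57/8, 43/8); label the merged cluster BDEH
  updated: d(BDEH,G)=53/8
iteration 4: select BDEH,G (d=53/8); attach at lengths (53/16, 53/16); label the merged cluster BDEGH
final tree: ((((B:40/3,D:26/3):113/8,H:195/8):57/8,E:43/8):53/16,G:53/16)
total length: 637/8

57/8,43/8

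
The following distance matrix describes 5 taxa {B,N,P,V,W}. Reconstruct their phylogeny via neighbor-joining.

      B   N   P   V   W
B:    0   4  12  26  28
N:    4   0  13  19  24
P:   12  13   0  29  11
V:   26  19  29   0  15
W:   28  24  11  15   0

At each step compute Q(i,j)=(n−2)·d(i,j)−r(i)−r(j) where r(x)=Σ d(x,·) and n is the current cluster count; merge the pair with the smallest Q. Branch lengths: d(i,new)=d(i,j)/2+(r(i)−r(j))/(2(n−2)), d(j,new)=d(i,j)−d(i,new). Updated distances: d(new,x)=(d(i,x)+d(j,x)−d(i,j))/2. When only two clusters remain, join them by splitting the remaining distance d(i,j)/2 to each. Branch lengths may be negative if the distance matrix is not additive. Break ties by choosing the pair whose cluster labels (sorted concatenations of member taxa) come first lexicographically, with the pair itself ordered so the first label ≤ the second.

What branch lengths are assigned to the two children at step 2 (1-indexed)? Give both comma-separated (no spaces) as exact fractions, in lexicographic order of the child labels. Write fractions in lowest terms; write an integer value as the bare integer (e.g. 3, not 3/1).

step 1: merge (V,W) at d=15, Q=-122; branch lengths V→28/3, W→17/3; new cluster VW
  updated: d(B,VW)=39/2, d(N,VW)=14, d(P,VW)=25/2
step 2: merge (B,N) at d=4, Q=-117/2; branch lengths B→25/8, N→7/8; new cluster BN
  updated: d(BN,P)=21/2, d(BN,VW)=59/4
step 3: merge (BN,P) at d=21/2, Q=-151/4; branch lengths BN→51/8, P→33/8; new cluster BNP
  updated: d(BNP,VW)=67/8
step 4: merge (BNP,VW) at d=67/8; branch lengths BNP→67/16, VW→67/16; new cluster BNPVW
final tree: (((B:25/8,N:7/8):51/8,P:33/8):67/16,(V:28/3,W:17/3):67/16)
total length: 303/8

25/8,7/8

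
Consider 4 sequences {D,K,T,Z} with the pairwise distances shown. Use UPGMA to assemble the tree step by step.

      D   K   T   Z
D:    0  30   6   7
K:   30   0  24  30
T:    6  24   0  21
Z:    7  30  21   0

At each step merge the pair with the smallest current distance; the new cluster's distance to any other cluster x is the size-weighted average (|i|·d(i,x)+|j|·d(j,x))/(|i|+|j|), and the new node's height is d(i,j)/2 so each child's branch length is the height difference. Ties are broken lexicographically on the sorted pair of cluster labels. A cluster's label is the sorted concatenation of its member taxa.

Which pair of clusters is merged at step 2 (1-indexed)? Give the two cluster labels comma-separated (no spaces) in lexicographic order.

DT,Z

iteration 1: select D,T (d=6); attach at lengths (3, 3); label the merged cluster DT
  updated: d(DT,K)=27, d(DT,Z)=14
iteration 2: select DT,Z (d=14); attach at lengths (4, 7); label the merged cluster DTZ
  updated: d(DTZ,K)=28
iteration 3: select DTZ,K (d=28); attach at lengths (7, 14); label the merged cluster DKTZ
final tree: (((D:3,T:3):4,Z:7):7,K:14)
total length: 38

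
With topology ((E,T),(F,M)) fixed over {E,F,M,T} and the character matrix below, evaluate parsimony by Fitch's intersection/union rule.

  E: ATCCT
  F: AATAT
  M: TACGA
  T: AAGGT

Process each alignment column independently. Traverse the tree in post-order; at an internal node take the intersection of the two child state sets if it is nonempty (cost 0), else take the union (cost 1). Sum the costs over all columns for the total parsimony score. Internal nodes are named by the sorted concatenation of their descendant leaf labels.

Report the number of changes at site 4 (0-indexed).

1

[col 0] ET: children E:{A}, T:{A} ∩→ {A}; cost 0
[col 0] FM: children F:{A}, M:{T} ∪→ {A,T}; cost 1
[col 0] EFMT: children ET:{A}, FM:{A,T} ∩→ {A}; cost 0
[col 1] ET: children E:{T}, T:{A} ∪→ {A,T}; cost 1
[col 1] FM: children F:{A}, M:{A} ∩→ {A}; cost 0
[col 1] EFMT: children ET:{A,T}, FM:{A} ∩→ {A}; cost 0
[col 2] ET: children E:{C}, T:{G} ∪→ {C,G}; cost 1
[col 2] FM: children F:{T}, M:{C} ∪→ {C,T}; cost 1
[col 2] EFMT: children ET:{C,G}, FM:{C,T} ∩→ {C}; cost 0
[col 3] ET: children E:{C}, T:{G} ∪→ {C,G}; cost 1
[col 3] FM: children F:{A}, M:{G} ∪→ {A,G}; cost 1
[col 3] EFMT: children ET:{C,G}, FM:{A,G} ∩→ {G}; cost 0
[col 4] ET: children E:{T}, T:{T} ∩→ {T}; cost 0
[col 4] FM: children F:{T}, M:{A} ∪→ {A,T}; cost 1
[col 4] EFMT: children ET:{T}, FM:{A,T} ∩→ {T}; cost 0
per-site changes: [1, 1, 2, 2, 1]; total = 7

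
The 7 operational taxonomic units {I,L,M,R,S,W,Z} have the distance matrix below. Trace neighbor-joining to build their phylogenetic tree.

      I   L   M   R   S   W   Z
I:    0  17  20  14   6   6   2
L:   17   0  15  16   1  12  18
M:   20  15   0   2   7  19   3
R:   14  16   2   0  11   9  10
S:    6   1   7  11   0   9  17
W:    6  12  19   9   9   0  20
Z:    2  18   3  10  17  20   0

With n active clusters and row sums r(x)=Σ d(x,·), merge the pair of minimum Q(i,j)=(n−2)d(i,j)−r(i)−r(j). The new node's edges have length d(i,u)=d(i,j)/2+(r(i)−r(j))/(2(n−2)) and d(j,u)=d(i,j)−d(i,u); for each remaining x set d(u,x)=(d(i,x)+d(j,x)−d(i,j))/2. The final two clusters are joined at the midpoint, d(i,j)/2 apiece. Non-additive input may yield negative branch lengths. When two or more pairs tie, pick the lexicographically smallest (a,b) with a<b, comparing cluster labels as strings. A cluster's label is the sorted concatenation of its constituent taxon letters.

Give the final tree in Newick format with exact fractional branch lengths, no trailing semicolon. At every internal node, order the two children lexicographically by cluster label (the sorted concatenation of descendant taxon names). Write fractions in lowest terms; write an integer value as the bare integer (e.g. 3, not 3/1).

1. join I+Z (d=2, Q=-125) ⇒ IZ; edges |I|=1/2, |Z|=3/2
  updated: d(IZ,L)=33/2, d(IZ,M)=21/2, d(IZ,R)=11, d(IZ,S)=21/2, d(IZ,W)=12
2. join L+S (d=1, Q=-95) ⇒ LS; edges |L|=13/4, |S|=-9/4
  updated: d(IZ,LS)=13, d(LS,M)=21/2, d(LS,R)=13, d(LS,W)=10
3. join M+R (d=2, Q=-71) ⇒ MR; edges |M|=13/6, |R|=-1/6
  updated: d(IZ,MR)=39/4, d(LS,MR)=43/4, d(MR,W)=13
4. join IZ+MR (d=39/4, Q=-195/4) ⇒ IMRZ; edges |IZ|=83/16, |MR|=73/16
  updated: d(IMRZ,LS)=7, d(IMRZ,W)=61/8
5. join IMRZ+LS (d=7, Q=-197/8) ⇒ ILMRSZ; edges |IMRZ|=37/16, |LS|=75/16
  updated: d(ILMRSZ,W)=85/16
6. join ILMRSZ+W (d=85/16) ⇒ ILMRSWZ; edges |ILMRSZ|=85/32, |W|=85/32
final tree: ((((I:1/2,Z:3/2):83/16,(M:13/6,R:-1/6):73/16):37/16,(L:13/4,S:-9/4):75/16):85/32,W:85/32)
total length: 433/16

((((I:1/2,Z:3/2):83/16,(M:13/6,R:-1/6):73/16):37/16,(L:13/4,S:-9/4):75/16):85/32,W:85/32)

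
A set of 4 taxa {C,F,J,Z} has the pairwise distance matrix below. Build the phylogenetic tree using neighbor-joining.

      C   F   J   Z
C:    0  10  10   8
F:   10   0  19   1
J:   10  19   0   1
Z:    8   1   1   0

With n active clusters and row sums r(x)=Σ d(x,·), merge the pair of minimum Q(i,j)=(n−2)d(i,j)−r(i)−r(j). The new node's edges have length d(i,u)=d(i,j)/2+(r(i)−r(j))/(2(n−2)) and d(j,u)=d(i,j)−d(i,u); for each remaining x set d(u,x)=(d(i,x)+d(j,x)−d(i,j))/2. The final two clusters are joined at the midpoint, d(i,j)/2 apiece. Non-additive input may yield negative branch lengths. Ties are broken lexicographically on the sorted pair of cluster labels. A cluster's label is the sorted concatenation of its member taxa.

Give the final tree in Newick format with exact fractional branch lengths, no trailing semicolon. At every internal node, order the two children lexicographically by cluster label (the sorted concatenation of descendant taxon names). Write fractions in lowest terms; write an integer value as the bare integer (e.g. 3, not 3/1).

iteration 1: select C,F (d=10, Q=-38); attach at lengths (9/2, 11/2); label the merged cluster CF
  updated: d(CF,J)=19/2, d(CF,Z)=-1/2
iteration 2: select CF,J (d=19/2, Q=-10); attach at lengths (4, 11/2); label the merged cluster CFJ
  updated: d(CFJ,Z)=-9/2
iteration 3: select CFJ,Z (d=-9/2); attach at lengths (-9/4, -9/4); label the merged cluster CFJZ
final tree: (((C:9/2,F:11/2):4,J:11/2):-9/4,Z:-9/4)
total length: 15

(((C:9/2,F:11/2):4,J:11/2):-9/4,Z:-9/4)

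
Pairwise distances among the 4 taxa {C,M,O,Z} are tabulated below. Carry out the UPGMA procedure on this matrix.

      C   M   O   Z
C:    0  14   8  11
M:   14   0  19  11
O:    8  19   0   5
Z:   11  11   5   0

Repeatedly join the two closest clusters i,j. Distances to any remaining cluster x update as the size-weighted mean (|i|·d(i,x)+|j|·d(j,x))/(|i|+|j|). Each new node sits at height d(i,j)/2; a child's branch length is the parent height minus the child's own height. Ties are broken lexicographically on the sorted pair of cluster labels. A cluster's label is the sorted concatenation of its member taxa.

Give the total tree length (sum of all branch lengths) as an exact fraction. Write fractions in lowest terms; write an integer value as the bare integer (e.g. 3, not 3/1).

step 1: merge (O,Z) at d=5; branch lengths O→5/2, Z→5/2; new cluster OZ
  updated: d(C,OZ)=19/2, d(M,OZ)=15
step 2: merge (C,OZ) at d=19/2; branch lengths C→19/4, OZ→9/4; new cluster COZ
  updated: d(COZ,M)=44/3
step 3: merge (COZ,M) at d=44/3; branch lengths COZ→31/12, M→22/3; new cluster CMOZ
final tree: ((C:19/4,(O:5/2,Z:5/2):9/4):31/12,M:22/3)
total length: 263/12

263/12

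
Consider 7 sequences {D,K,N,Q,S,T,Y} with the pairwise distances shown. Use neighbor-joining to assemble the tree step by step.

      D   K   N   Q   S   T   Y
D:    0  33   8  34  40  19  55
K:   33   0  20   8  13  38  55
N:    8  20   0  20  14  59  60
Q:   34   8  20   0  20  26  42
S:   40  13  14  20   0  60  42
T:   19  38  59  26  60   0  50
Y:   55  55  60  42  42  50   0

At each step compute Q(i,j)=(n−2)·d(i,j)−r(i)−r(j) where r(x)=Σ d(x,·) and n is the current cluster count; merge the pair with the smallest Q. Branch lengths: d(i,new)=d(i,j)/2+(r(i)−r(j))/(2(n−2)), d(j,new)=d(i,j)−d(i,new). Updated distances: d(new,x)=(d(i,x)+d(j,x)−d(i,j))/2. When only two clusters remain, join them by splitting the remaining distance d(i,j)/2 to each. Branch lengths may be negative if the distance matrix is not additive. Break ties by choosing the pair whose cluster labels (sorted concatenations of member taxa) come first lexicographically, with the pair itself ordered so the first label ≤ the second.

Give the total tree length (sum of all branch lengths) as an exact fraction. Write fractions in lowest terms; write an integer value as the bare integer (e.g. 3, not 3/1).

1. join D+T (d=19, Q=-346) ⇒ DT; edges |D|=16/5, |T|=79/5
  updated: d(DT,K)=26, d(DT,N)=24, d(DT,Q)=41/2, d(DT,S)=81/2, d(DT,Y)=43
2. join DT+Y (d=43, Q=-224) ⇒ DTY; edges |DT|=21/2, |Y|=65/2
  updated: d(DTY,K)=19, d(DTY,N)=41/2, d(DTY,Q)=39/4, d(DTY,S)=79/4
3. join N+S (d=14, Q=-397/4) ⇒ NS; edges |N|=199/24, |S|=137/24
  updated: d(DTY,NS)=105/8, d(K,NS)=19/2, d(NS,Q)=13
4. join DTY+Q (d=39/4, Q=-425/8) ⇒ DQTY; edges |DTY|=245/32, |Q|=67/32
  updated: d(DQTY,K)=69/8, d(DQTY,NS)=131/16
5. join DQTY+K (d=69/8, Q=-421/16) ⇒ DKQTY; edges |DQTY|=117/32, |K|=159/32
  updated: d(DKQTY,NS)=145/32
6. join DKQTY+NS (d=145/32) ⇒ DKNQSTY; edges |DKQTY|=145/64, |NS|=145/64
final tree: (((((D:16/5,T:79/5):21/2,Y:65/2):245/32,Q:67/32):117/32,K:159/32):145/64,(N:199/24,S:137/24):145/64)
total length: 3165/32

3165/32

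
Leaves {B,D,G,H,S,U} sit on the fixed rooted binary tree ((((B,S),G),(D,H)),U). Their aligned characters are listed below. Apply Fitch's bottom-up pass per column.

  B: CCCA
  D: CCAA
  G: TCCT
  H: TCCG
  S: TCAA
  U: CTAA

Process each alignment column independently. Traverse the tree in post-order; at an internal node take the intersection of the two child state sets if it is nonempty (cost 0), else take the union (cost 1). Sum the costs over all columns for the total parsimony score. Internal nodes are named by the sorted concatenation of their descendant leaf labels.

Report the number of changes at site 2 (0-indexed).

3

BS@0: {C} ∪ {T} = {C,T} (union, +1)
BGS@0: {C,T} ∩ {T} = {T} (intersection, +0)
DH@0: {C} ∪ {T} = {C,T} (union, +1)
BDGHS@0: {T} ∩ {C,T} = {T} (intersection, +0)
BDGHSU@0: {T} ∪ {C} = {C,T} (union, +1)
BS@1: {C} ∩ {C} = {C} (intersection, +0)
BGS@1: {C} ∩ {C} = {C} (intersection, +0)
DH@1: {C} ∩ {C} = {C} (intersection, +0)
BDGHS@1: {C} ∩ {C} = {C} (intersection, +0)
BDGHSU@1: {C} ∪ {T} = {C,T} (union, +1)
BS@2: {C} ∪ {A} = {A,C} (union, +1)
BGS@2: {A,C} ∩ {C} = {C} (intersection, +0)
DH@2: {A} ∪ {C} = {A,C} (union, +1)
BDGHS@2: {C} ∩ {A,C} = {C} (intersection, +0)
BDGHSU@2: {C} ∪ {A} = {A,C} (union, +1)
BS@3: {A} ∩ {A} = {A} (intersection, +0)
BGS@3: {A} ∪ {T} = {A,T} (union, +1)
DH@3: {A} ∪ {G} = {A,G} (union, +1)
BDGHS@3: {A,T} ∩ {A,G} = {A} (intersection, +0)
BDGHSU@3: {A} ∩ {A} = {A} (intersection, +0)
per-site changes: [3, 1, 3, 2]; total = 9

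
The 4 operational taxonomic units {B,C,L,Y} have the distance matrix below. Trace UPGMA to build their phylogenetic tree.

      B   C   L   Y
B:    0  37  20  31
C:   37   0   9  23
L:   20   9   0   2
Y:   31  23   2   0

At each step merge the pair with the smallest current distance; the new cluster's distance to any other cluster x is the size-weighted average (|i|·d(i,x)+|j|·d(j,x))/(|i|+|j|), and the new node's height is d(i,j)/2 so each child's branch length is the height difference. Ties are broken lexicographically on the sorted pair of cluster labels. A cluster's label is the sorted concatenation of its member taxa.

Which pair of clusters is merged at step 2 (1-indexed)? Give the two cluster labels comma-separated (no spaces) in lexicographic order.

1. join L+Y (d=2) ⇒ LY; edges |L|=1, |Y|=1
  updated: d(B,LY)=51/2, d(C,LY)=16
2. join C+LY (d=16) ⇒ CLY; edges |C|=8, |LY|=7
  updated: d(B,CLY)=88/3
3. join B+CLY (d=88/3) ⇒ BCLY; edges |B|=44/3, |CLY|=20/3
final tree: (B:44/3,(C:8,(L:1,Y:1):7):20/3)
total length: 115/3

C,LY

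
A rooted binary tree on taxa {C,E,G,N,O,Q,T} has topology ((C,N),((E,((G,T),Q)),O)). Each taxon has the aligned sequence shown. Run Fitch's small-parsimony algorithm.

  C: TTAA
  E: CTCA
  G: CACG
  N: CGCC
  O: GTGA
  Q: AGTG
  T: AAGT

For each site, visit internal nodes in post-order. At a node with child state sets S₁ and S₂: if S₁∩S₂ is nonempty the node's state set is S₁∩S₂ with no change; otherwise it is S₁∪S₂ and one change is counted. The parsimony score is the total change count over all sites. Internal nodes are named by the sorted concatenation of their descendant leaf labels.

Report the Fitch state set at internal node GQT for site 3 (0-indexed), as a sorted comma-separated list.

[col 0] CN: children C:{T}, N:{C} ∪→ {C,T}; cost 1
[col 0] GT: children G:{C}, T:{A} ∪→ {A,C}; cost 1
[col 0] GQT: children GT:{A,C}, Q:{A} ∩→ {A}; cost 0
[col 0] EGQT: children E:{C}, GQT:{A} ∪→ {A,C}; cost 1
[col 0] EGOQT: children EGQT:{A,C}, O:{G} ∪→ {A,C,G}; cost 1
[col 0] CEGNOQT: children CN:{C,T}, EGOQT:{A,C,G} ∩→ {C}; cost 0
[col 1] CN: children C:{T}, N:{G} ∪→ {G,T}; cost 1
[col 1] GT: children G:{A}, T:{A} ∩→ {A}; cost 0
[col 1] GQT: children GT:{A}, Q:{G} ∪→ {A,G}; cost 1
[col 1] EGQT: children E:{T}, GQT:{A,G} ∪→ {A,G,T}; cost 1
[col 1] EGOQT: children EGQT:{A,G,T}, O:{T} ∩→ {T}; cost 0
[col 1] CEGNOQT: children CN:{G,T}, EGOQT:{T} ∩→ {T}; cost 0
[col 2] CN: children C:{A}, N:{C} ∪→ {A,C}; cost 1
[col 2] GT: children G:{C}, T:{G} ∪→ {C,G}; cost 1
[col 2] GQT: children GT:{C,G}, Q:{T} ∪→ {C,G,T}; cost 1
[col 2] EGQT: children E:{C}, GQT:{C,G,T} ∩→ {C}; cost 0
[col 2] EGOQT: children EGQT:{C}, O:{G} ∪→ {C,G}; cost 1
[col 2] CEGNOQT: children CN:{A,C}, EGOQT:{C,G} ∩→ {C}; cost 0
[col 3] CN: children C:{A}, N:{C} ∪→ {A,C}; cost 1
[col 3] GT: children G:{G}, T:{T} ∪→ {G,T}; cost 1
[col 3] GQT: children GT:{G,T}, Q:{G} ∩→ {G}; cost 0
[col 3] EGQT: children E:{A}, GQT:{G} ∪→ {A,G}; cost 1
[col 3] EGOQT: children EGQT:{A,G}, O:{A} ∩→ {A}; cost 0
[col 3] CEGNOQT: children CN:{A,C}, EGOQT:{A} ∩→ {A}; cost 0
per-site changes: [4, 3, 4, 3]; total = 14

G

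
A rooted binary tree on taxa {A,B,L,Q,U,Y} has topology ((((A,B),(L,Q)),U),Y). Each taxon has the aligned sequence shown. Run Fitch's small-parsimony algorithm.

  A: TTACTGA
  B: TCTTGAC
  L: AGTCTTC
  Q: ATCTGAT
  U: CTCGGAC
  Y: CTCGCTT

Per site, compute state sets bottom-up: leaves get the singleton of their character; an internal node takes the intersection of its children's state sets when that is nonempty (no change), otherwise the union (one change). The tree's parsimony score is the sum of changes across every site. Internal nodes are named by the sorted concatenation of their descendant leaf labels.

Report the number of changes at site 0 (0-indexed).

AB@0: {T} ∩ {T} = {T} (intersection, +0)
LQ@0: {A} ∩ {A} = {A} (intersection, +0)
ABLQ@0: {T} ∪ {A} = {A,T} (union, +1)
ABLQU@0: {A,T} ∪ {C} = {A,C,T} (union, +1)
ABLQUY@0: {A,C,T} ∩ {C} = {C} (intersection, +0)
AB@1: {T} ∪ {C} = {C,T} (union, +1)
LQ@1: {G} ∪ {T} = {G,T} (union, +1)
ABLQ@1: {C,T} ∩ {G,T} = {T} (intersection, +0)
ABLQU@1: {T} ∩ {T} = {T} (intersection, +0)
ABLQUY@1: {T} ∩ {T} = {T} (intersection, +0)
AB@2: {A} ∪ {T} = {A,T} (union, +1)
LQ@2: {T} ∪ {C} = {C,T} (union, +1)
ABLQ@2: {A,T} ∩ {C,T} = {T} (intersection, +0)
ABLQU@2: {T} ∪ {C} = {C,T} (union, +1)
ABLQUY@2: {C,T} ∩ {C} = {C} (intersection, +0)
AB@3: {C} ∪ {T} = {C,T} (union, +1)
LQ@3: {C} ∪ {T} = {C,T} (union, +1)
ABLQ@3: {C,T} ∩ {C,T} = {C,T} (intersection, +0)
ABLQU@3: {C,T} ∪ {G} = {C,G,T} (union, +1)
ABLQUY@3: {C,G,T} ∩ {G} = {G} (intersection, +0)
AB@4: {T} ∪ {G} = {G,T} (union, +1)
LQ@4: {T} ∪ {G} = {G,T} (union, +1)
ABLQ@4: {G,T} ∩ {G,T} = {G,T} (intersection, +0)
ABLQU@4: {G,T} ∩ {G} = {G} (intersection, +0)
ABLQUY@4: {G} ∪ {C} = {C,G} (union, +1)
AB@5: {G} ∪ {A} = {A,G} (union, +1)
LQ@5: {T} ∪ {A} = {A,T} (union, +1)
ABLQ@5: {A,G} ∩ {A,T} = {A} (intersection, +0)
ABLQU@5: {A} ∩ {A} = {A} (intersection, +0)
ABLQUY@5: {A} ∪ {T} = {A,T} (union, +1)
AB@6: {A} ∪ {C} = {A,C} (union, +1)
LQ@6: {C} ∪ {T} = {C,T} (union, +1)
ABLQ@6: {A,C} ∩ {C,T} = {C} (intersection, +0)
ABLQU@6: {C} ∩ {C} = {C} (intersection, +0)
ABLQUY@6: {C} ∪ {T} = {C,T} (union, +1)
per-site changes: [2, 2, 3, 3, 3, 3, 3]; total = 19

2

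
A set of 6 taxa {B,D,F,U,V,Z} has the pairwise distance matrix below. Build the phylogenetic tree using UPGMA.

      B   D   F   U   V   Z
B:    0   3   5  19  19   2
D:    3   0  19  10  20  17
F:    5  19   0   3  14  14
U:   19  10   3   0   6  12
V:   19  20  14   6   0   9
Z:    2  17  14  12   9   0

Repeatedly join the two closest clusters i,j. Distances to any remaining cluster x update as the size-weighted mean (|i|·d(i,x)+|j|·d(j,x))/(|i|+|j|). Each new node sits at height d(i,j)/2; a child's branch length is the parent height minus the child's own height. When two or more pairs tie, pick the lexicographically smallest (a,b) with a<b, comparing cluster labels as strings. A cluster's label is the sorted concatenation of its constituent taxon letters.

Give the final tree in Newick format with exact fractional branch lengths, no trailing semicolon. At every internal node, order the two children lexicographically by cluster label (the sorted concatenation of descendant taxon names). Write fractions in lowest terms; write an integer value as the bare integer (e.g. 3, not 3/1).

(((B:1,Z:1):4,D:5):37/18,((F:3/2,U:3/2):7/2,V:5):37/18)

1. join B+Z (d=2) ⇒ BZ; edges |B|=1, |Z|=1
  updated: d(BZ,D)=10, d(BZ,F)=19/2, d(BZ,U)=31/2, d(BZ,V)=14
2. join F+U (d=3) ⇒ FU; edges |F|=3/2, |U|=3/2
  updated: d(BZ,FU)=25/2, d(D,FU)=29/2, d(FU,V)=10
3. join BZ+D (d=10) ⇒ BDZ; edges |BZ|=4, |D|=5
  updated: d(BDZ,FU)=79/6, d(BDZ,V)=16
4. join FU+V (d=10) ⇒ FUV; edges |FU|=7/2, |V|=5
  updated: d(BDZ,FUV)=127/9
5. join BDZ+FUV (d=127/9) ⇒ BDFUVZ; edges |BDZ|=37/18, |FUV|=37/18
final tree: (((B:1,Z:1):4,D:5):37/18,((F:3/2,U:3/2):7/2,V:5):37/18)
total length: 479/18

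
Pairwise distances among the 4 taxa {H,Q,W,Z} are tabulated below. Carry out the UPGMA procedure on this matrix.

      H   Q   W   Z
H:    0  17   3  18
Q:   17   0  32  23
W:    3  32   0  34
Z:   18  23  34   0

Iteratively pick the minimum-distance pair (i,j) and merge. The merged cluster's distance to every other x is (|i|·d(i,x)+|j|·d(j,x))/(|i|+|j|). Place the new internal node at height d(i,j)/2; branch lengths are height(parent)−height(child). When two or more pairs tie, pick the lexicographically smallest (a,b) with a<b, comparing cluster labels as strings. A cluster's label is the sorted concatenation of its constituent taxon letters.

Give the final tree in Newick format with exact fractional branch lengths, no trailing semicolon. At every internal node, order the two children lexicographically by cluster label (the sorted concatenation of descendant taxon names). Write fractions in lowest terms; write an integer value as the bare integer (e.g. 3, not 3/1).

((H:3/2,W:3/2):89/8,(Q:23/2,Z:23/2):9/8)

1. join H+W (d=3) ⇒ HW; edges |H|=3/2, |W|=3/2
  updated: d(HW,Q)=49/2, d(HW,Z)=26
2. join Q+Z (d=23) ⇒ QZ; edges |Q|=23/2, |Z|=23/2
  updated: d(HW,QZ)=101/4
3. join HW+QZ (d=101/4) ⇒ HQWZ; edges |HW|=89/8, |QZ|=9/8
final tree: ((H:3/2,W:3/2):89/8,(Q:23/2,Z:23/2):9/8)
total length: 153/4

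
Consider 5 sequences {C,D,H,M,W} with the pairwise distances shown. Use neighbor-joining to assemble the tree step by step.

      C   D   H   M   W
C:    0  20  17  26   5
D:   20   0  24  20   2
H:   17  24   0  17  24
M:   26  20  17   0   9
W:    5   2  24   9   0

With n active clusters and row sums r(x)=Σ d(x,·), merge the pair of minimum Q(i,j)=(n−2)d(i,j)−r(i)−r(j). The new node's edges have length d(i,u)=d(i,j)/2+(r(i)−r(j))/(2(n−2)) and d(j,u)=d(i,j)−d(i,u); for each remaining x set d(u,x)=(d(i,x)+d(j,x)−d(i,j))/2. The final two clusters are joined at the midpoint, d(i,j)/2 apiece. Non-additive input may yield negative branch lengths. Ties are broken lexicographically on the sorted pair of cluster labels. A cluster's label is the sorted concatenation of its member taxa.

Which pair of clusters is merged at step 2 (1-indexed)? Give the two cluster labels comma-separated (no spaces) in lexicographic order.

C,HM

step 1: merge (H,M) at d=17, Q=-103; branch lengths H→61/6, M→41/6; new cluster HM
  updated: d(C,HM)=13, d(D,HM)=27/2, d(HM,W)=8
step 2: merge (C,HM) at d=13, Q=-93/2; branch lengths C→59/8, HM→45/8; new cluster CHM
  updated: d(CHM,D)=41/4, d(CHM,W)=0
step 3: merge (CHM,D) at d=41/4, Q=-49/4; branch lengths CHM→33/8, D→49/8; new cluster CDHM
  updated: d(CDHM,W)=-33/8
step 4: merge (CDHM,W) at d=-33/8; branch lengths CDHM→-33/16, W→-33/16; new cluster CDHMW
final tree: (((C:59/8,(H:61/6,M:41/6):45/8):33/8,D:49/8):-33/16,W:-33/16)
total length: 289/8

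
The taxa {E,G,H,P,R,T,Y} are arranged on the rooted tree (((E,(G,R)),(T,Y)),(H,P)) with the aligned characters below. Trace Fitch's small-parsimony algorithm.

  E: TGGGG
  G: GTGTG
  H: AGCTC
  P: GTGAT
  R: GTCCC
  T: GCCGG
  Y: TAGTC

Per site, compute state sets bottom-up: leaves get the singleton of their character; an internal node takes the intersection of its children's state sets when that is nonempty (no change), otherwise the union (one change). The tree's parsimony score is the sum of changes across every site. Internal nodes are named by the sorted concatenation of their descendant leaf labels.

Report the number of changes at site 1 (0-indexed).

4

[col 0] GR: children G:{G}, R:{G} ∩→ {G}; cost 0
[col 0] EGR: children E:{T}, GR:{G} ∪→ {G,T}; cost 1
[col 0] TY: children T:{G}, Y:{T} ∪→ {G,T}; cost 1
[col 0] EGRTY: children EGR:{G,T}, TY:{G,T} ∩→ {G,T}; cost 0
[col 0] HP: children H:{A}, P:{G} ∪→ {A,G}; cost 1
[col 0] EGHPRTY: children EGRTY:{G,T}, HP:{A,G} ∩→ {G}; cost 0
[col 1] GR: children G:{T}, R:{T} ∩→ {T}; cost 0
[col 1] EGR: children E:{G}, GR:{T} ∪→ {G,T}; cost 1
[col 1] TY: children T:{C}, Y:{A} ∪→ {A,C}; cost 1
[col 1] EGRTY: children EGR:{G,T}, TY:{A,C} ∪→ {A,C,G,T}; cost 1
[col 1] HP: children H:{G}, P:{T} ∪→ {G,T}; cost 1
[col 1] EGHPRTY: children EGRTY:{A,C,G,T}, HP:{G,T} ∩→ {G,T}; cost 0
[col 2] GR: children G:{G}, R:{C} ∪→ {C,G}; cost 1
[col 2] EGR: children E:{G}, GR:{C,G} ∩→ {G}; cost 0
[col 2] TY: children T:{C}, Y:{G} ∪→ {C,G}; cost 1
[col 2] EGRTY: children EGR:{G}, TY:{C,G} ∩→ {G}; cost 0
[col 2] HP: children H:{C}, P:{G} ∪→ {C,G}; cost 1
[col 2] EGHPRTY: children EGRTY:{G}, HP:{C,G} ∩→ {G}; cost 0
[col 3] GR: children G:{T}, R:{C} ∪→ {C,T}; cost 1
[col 3] EGR: children E:{G}, GR:{C,T} ∪→ {C,G,T}; cost 1
[col 3] TY: children T:{G}, Y:{T} ∪→ {G,T}; cost 1
[col 3] EGRTY: children EGR:{C,G,T}, TY:{G,T} ∩→ {G,T}; cost 0
[col 3] HP: children H:{T}, P:{A} ∪→ {A,T}; cost 1
[col 3] EGHPRTY: children EGRTY:{G,T}, HP:{A,T} ∩→ {T}; cost 0
[col 4] GR: children G:{G}, R:{C} ∪→ {C,G}; cost 1
[col 4] EGR: children E:{G}, GR:{C,G} ∩→ {G}; cost 0
[col 4] TY: children T:{G}, Y:{C} ∪→ {C,G}; cost 1
[col 4] EGRTY: children EGR:{G}, TY:{C,G} ∩→ {G}; cost 0
[col 4] HP: children H:{C}, P:{T} ∪→ {C,T}; cost 1
[col 4] EGHPRTY: children EGRTY:{G}, HP:{C,T} ∪→ {C,G,T}; cost 1
per-site changes: [3, 4, 3, 4, 4]; total = 18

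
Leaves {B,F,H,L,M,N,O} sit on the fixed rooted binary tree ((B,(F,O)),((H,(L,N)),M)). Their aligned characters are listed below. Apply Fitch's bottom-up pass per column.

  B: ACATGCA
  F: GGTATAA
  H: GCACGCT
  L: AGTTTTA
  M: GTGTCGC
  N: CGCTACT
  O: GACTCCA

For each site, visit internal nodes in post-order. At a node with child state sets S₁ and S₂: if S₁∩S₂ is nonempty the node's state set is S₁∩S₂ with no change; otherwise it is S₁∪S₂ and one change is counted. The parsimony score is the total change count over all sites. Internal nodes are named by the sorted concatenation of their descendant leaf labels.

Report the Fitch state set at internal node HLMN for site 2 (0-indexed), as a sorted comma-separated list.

A,C,G,T

[col 0] FO: children F:{G}, O:{G} ∩→ {G}; cost 0
[col 0] BFO: children B:{A}, FO:{G} ∪→ {A,G}; cost 1
[col 0] LN: children L:{A}, N:{C} ∪→ {A,C}; cost 1
[col 0] HLN: children H:{G}, LN:{A,C} ∪→ {A,C,G}; cost 1
[col 0] HLMN: children HLN:{A,C,G}, M:{G} ∩→ {G}; cost 0
[col 0] BFHLMNO: children BFO:{A,G}, HLMN:{G} ∩→ {G}; cost 0
[col 1] FO: children F:{G}, O:{A} ∪→ {A,G}; cost 1
[col 1] BFO: children B:{C}, FO:{A,G} ∪→ {A,C,G}; cost 1
[col 1] LN: children L:{G}, N:{G} ∩→ {G}; cost 0
[col 1] HLN: children H:{C}, LN:{G} ∪→ {C,G}; cost 1
[col 1] HLMN: children HLN:{C,G}, M:{T} ∪→ {C,G,T}; cost 1
[col 1] BFHLMNO: children BFO:{A,C,G}, HLMN:{C,G,T} ∩→ {C,G}; cost 0
[col 2] FO: children F:{T}, O:{C} ∪→ {C,T}; cost 1
[col 2] BFO: children B:{A}, FO:{C,T} ∪→ {A,C,T}; cost 1
[col 2] LN: children L:{T}, N:{C} ∪→ {C,T}; cost 1
[col 2] HLN: children H:{A}, LN:{C,T} ∪→ {A,C,T}; cost 1
[col 2] HLMN: children HLN:{A,C,T}, M:{G} ∪→ {A,C,G,T}; cost 1
[col 2] BFHLMNO: children BFO:{A,C,T}, HLMN:{A,C,G,T} ∩→ {A,C,T}; cost 0
[col 3] FO: children F:{A}, O:{T} ∪→ {A,T}; cost 1
[col 3] BFO: children B:{T}, FO:{A,T} ∩→ {T}; cost 0
[col 3] LN: children L:{T}, N:{T} ∩→ {T}; cost 0
[col 3] HLN: children H:{C}, LN:{T} ∪→ {C,T}; cost 1
[col 3] HLMN: children HLN:{C,T}, M:{T} ∩→ {T}; cost 0
[col 3] BFHLMNO: children BFO:{T}, HLMN:{T} ∩→ {T}; cost 0
[col 4] FO: children F:{T}, O:{C} ∪→ {C,T}; cost 1
[col 4] BFO: children B:{G}, FO:{C,T} ∪→ {C,G,T}; cost 1
[col 4] LN: children L:{T}, N:{A} ∪→ {A,T}; cost 1
[col 4] HLN: children H:{G}, LN:{A,T} ∪→ {A,G,T}; cost 1
[col 4] HLMN: children HLN:{A,G,T}, M:{C} ∪→ {A,C,G,T}; cost 1
[col 4] BFHLMNO: children BFO:{C,G,T}, HLMN:{A,C,G,T} ∩→ {C,G,T}; cost 0
[col 5] FO: children F:{A}, O:{C} ∪→ {A,C}; cost 1
[col 5] BFO: children B:{C}, FO:{A,C} ∩→ {C}; cost 0
[col 5] LN: children L:{T}, N:{C} ∪→ {C,T}; cost 1
[col 5] HLN: children H:{C}, LN:{C,T} ∩→ {C}; cost 0
[col 5] HLMN: children HLN:{C}, M:{G} ∪→ {C,G}; cost 1
[col 5] BFHLMNO: children BFO:{C}, HLMN:{C,G} ∩→ {C}; cost 0
[col 6] FO: children F:{A}, O:{A} ∩→ {A}; cost 0
[col 6] BFO: children B:{A}, FO:{A} ∩→ {A}; cost 0
[col 6] LN: children L:{A}, N:{T} ∪→ {A,T}; cost 1
[col 6] HLN: children H:{T}, LN:{A,T} ∩→ {T}; cost 0
[col 6] HLMN: children HLN:{T}, M:{C} ∪→ {C,T}; cost 1
[col 6] BFHLMNO: children BFO:{A}, HLMN:{C,T} ∪→ {A,C,T}; cost 1
per-site changes: [3, 4, 5, 2, 5, 3, 3]; total = 25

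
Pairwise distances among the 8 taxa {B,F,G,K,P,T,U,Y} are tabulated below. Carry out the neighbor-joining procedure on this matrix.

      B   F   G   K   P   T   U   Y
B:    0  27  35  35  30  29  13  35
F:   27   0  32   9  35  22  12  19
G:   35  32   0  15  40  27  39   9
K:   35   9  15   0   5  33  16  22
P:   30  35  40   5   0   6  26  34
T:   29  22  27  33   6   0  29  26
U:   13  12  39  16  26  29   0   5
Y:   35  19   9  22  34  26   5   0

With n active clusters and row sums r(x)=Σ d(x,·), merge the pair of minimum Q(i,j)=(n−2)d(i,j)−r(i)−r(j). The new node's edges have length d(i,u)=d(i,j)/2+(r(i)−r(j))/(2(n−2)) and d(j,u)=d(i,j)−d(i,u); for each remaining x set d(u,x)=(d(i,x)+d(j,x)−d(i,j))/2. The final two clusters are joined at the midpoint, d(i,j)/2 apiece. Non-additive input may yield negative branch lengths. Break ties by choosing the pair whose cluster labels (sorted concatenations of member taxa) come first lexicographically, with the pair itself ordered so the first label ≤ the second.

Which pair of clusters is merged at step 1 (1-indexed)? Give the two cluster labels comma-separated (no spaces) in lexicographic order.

P,T

1. join P+T (d=6, Q=-312) ⇒ PT; edges |P|=10/3, |T|=8/3
  updated: d(B,PT)=53/2, d(F,PT)=51/2, d(G,PT)=61/2, d(K,PT)=16, d(PT,U)=49/2, d(PT,Y)=27
2. join G+Y (d=9, Q=-465/2) ⇒ GY; edges |G|=177/20, |Y|=3/20
  updated: d(B,GY)=61/2, d(F,GY)=21, d(GY,K)=14, d(GY,PT)=97/4, d(GY,U)=35/2
3. join B+U (d=13, Q=-163) ⇒ BU; edges |B|=101/8, |U|=3/8
  updated: d(BU,F)=13, d(BU,GY)=35/2, d(BU,K)=19, d(BU,PT)=19
4. join F+K (d=9, Q=-199/2) ⇒ FK; edges |F|=25/4, |K|=11/4
  updated: d(BU,FK)=23/2, d(FK,GY)=13, d(FK,PT)=65/4
5. join BU+PT (d=19, Q=-139/2) ⇒ BPTU; edges |BU|=53/8, |PT|=99/8
  updated: d(BPTU,FK)=35/8, d(BPTU,GY)=91/8
6. join BPTU+FK (d=35/8, Q=-115/4) ⇒ BFKPTU; edges |BPTU|=11/8, |FK|=3
  updated: d(BFKPTU,GY)=10
7. join BFKPTU+GY (d=10) ⇒ BFGKPTUY; edges |BFKPTU|=5, |GY|=5
final tree: ((((B:101/8,U:3/8):53/8,(P:10/3,T:8/3):99/8):11/8,(F:25/4,K:11/4):3):5,(G:177/20,Y:3/20):5)
total length: 563/8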